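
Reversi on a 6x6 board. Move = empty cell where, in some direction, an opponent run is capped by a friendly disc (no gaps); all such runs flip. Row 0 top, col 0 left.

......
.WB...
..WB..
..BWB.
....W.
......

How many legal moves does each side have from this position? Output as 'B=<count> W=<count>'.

Answer: B=4 W=6

Derivation:
-- B to move --
(0,0): no bracket -> illegal
(0,1): no bracket -> illegal
(0,2): no bracket -> illegal
(1,0): flips 1 -> legal
(1,3): no bracket -> illegal
(2,0): no bracket -> illegal
(2,1): flips 1 -> legal
(2,4): no bracket -> illegal
(3,1): no bracket -> illegal
(3,5): no bracket -> illegal
(4,2): no bracket -> illegal
(4,3): flips 1 -> legal
(4,5): no bracket -> illegal
(5,3): no bracket -> illegal
(5,4): flips 1 -> legal
(5,5): no bracket -> illegal
B mobility = 4
-- W to move --
(0,1): no bracket -> illegal
(0,2): flips 1 -> legal
(0,3): no bracket -> illegal
(1,3): flips 2 -> legal
(1,4): no bracket -> illegal
(2,1): no bracket -> illegal
(2,4): flips 2 -> legal
(2,5): no bracket -> illegal
(3,1): flips 1 -> legal
(3,5): flips 1 -> legal
(4,1): no bracket -> illegal
(4,2): flips 1 -> legal
(4,3): no bracket -> illegal
(4,5): no bracket -> illegal
W mobility = 6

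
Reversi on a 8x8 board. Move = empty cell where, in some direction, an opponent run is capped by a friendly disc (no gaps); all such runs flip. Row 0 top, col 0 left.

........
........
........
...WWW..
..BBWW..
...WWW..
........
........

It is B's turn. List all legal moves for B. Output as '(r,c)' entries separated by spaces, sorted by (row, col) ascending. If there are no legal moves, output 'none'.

(2,2): no bracket -> illegal
(2,3): flips 1 -> legal
(2,4): flips 1 -> legal
(2,5): flips 1 -> legal
(2,6): no bracket -> illegal
(3,2): no bracket -> illegal
(3,6): no bracket -> illegal
(4,6): flips 2 -> legal
(5,2): no bracket -> illegal
(5,6): no bracket -> illegal
(6,2): no bracket -> illegal
(6,3): flips 1 -> legal
(6,4): flips 1 -> legal
(6,5): flips 1 -> legal
(6,6): no bracket -> illegal

Answer: (2,3) (2,4) (2,5) (4,6) (6,3) (6,4) (6,5)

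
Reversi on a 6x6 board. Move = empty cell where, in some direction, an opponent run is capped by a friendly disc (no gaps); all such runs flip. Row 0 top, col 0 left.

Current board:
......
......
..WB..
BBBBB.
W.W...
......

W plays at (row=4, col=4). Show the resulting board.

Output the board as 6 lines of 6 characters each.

Answer: ......
......
..WB..
BBBWB.
W.W.W.
......

Derivation:
Place W at (4,4); scan 8 dirs for brackets.
Dir NW: opp run (3,3) capped by W -> flip
Dir N: opp run (3,4), next='.' -> no flip
Dir NE: first cell '.' (not opp) -> no flip
Dir W: first cell '.' (not opp) -> no flip
Dir E: first cell '.' (not opp) -> no flip
Dir SW: first cell '.' (not opp) -> no flip
Dir S: first cell '.' (not opp) -> no flip
Dir SE: first cell '.' (not opp) -> no flip
All flips: (3,3)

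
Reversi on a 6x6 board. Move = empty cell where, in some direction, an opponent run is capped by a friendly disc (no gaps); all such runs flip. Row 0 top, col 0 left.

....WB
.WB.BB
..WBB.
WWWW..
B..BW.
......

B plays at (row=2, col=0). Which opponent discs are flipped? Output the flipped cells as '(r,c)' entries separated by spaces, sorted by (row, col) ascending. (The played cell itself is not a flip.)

Dir NW: edge -> no flip
Dir N: first cell '.' (not opp) -> no flip
Dir NE: opp run (1,1), next='.' -> no flip
Dir W: edge -> no flip
Dir E: first cell '.' (not opp) -> no flip
Dir SW: edge -> no flip
Dir S: opp run (3,0) capped by B -> flip
Dir SE: opp run (3,1), next='.' -> no flip

Answer: (3,0)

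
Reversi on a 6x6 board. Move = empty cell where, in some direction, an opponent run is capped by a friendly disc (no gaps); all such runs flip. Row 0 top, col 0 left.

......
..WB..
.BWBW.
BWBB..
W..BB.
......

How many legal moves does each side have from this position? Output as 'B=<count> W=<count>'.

-- B to move --
(0,1): flips 1 -> legal
(0,2): flips 2 -> legal
(0,3): flips 1 -> legal
(1,1): flips 2 -> legal
(1,4): no bracket -> illegal
(1,5): flips 1 -> legal
(2,0): no bracket -> illegal
(2,5): flips 1 -> legal
(3,4): no bracket -> illegal
(3,5): flips 1 -> legal
(4,1): flips 1 -> legal
(4,2): no bracket -> illegal
(5,0): flips 1 -> legal
(5,1): no bracket -> illegal
B mobility = 9
-- W to move --
(0,2): flips 1 -> legal
(0,3): no bracket -> illegal
(0,4): flips 1 -> legal
(1,0): no bracket -> illegal
(1,1): flips 1 -> legal
(1,4): flips 1 -> legal
(2,0): flips 2 -> legal
(3,4): flips 3 -> legal
(3,5): no bracket -> illegal
(4,1): no bracket -> illegal
(4,2): flips 2 -> legal
(4,5): no bracket -> illegal
(5,2): no bracket -> illegal
(5,3): no bracket -> illegal
(5,4): no bracket -> illegal
(5,5): flips 2 -> legal
W mobility = 8

Answer: B=9 W=8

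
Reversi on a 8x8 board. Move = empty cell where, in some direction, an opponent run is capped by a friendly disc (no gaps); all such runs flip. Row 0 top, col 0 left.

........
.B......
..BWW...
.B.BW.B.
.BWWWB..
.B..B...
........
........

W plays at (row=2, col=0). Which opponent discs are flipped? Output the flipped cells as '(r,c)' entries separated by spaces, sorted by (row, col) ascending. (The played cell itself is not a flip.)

Dir NW: edge -> no flip
Dir N: first cell '.' (not opp) -> no flip
Dir NE: opp run (1,1), next='.' -> no flip
Dir W: edge -> no flip
Dir E: first cell '.' (not opp) -> no flip
Dir SW: edge -> no flip
Dir S: first cell '.' (not opp) -> no flip
Dir SE: opp run (3,1) capped by W -> flip

Answer: (3,1)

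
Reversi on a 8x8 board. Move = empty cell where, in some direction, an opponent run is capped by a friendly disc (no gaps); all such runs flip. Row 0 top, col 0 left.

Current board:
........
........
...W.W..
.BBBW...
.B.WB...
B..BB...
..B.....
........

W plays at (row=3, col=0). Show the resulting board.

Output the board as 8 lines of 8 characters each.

Place W at (3,0); scan 8 dirs for brackets.
Dir NW: edge -> no flip
Dir N: first cell '.' (not opp) -> no flip
Dir NE: first cell '.' (not opp) -> no flip
Dir W: edge -> no flip
Dir E: opp run (3,1) (3,2) (3,3) capped by W -> flip
Dir SW: edge -> no flip
Dir S: first cell '.' (not opp) -> no flip
Dir SE: opp run (4,1), next='.' -> no flip
All flips: (3,1) (3,2) (3,3)

Answer: ........
........
...W.W..
WWWWW...
.B.WB...
B..BB...
..B.....
........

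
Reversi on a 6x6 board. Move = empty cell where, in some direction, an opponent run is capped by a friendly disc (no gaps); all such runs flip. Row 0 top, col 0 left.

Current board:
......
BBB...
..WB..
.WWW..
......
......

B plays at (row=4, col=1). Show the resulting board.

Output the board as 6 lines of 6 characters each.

Place B at (4,1); scan 8 dirs for brackets.
Dir NW: first cell '.' (not opp) -> no flip
Dir N: opp run (3,1), next='.' -> no flip
Dir NE: opp run (3,2) capped by B -> flip
Dir W: first cell '.' (not opp) -> no flip
Dir E: first cell '.' (not opp) -> no flip
Dir SW: first cell '.' (not opp) -> no flip
Dir S: first cell '.' (not opp) -> no flip
Dir SE: first cell '.' (not opp) -> no flip
All flips: (3,2)

Answer: ......
BBB...
..WB..
.WBW..
.B....
......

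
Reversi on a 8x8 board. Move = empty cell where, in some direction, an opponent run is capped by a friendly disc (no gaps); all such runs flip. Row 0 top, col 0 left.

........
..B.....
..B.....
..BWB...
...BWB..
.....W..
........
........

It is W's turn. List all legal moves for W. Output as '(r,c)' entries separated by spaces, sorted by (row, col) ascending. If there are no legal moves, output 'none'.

(0,1): no bracket -> illegal
(0,2): no bracket -> illegal
(0,3): no bracket -> illegal
(1,1): flips 1 -> legal
(1,3): no bracket -> illegal
(2,1): no bracket -> illegal
(2,3): no bracket -> illegal
(2,4): flips 1 -> legal
(2,5): no bracket -> illegal
(3,1): flips 1 -> legal
(3,5): flips 2 -> legal
(3,6): no bracket -> illegal
(4,1): no bracket -> illegal
(4,2): flips 1 -> legal
(4,6): flips 1 -> legal
(5,2): no bracket -> illegal
(5,3): flips 1 -> legal
(5,4): no bracket -> illegal
(5,6): no bracket -> illegal

Answer: (1,1) (2,4) (3,1) (3,5) (4,2) (4,6) (5,3)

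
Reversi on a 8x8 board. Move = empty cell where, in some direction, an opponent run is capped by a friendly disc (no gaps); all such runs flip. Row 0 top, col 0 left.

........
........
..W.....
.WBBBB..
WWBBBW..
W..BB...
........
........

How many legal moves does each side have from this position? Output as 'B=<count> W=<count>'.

-- B to move --
(1,1): flips 1 -> legal
(1,2): flips 1 -> legal
(1,3): no bracket -> illegal
(2,0): flips 1 -> legal
(2,1): no bracket -> illegal
(2,3): no bracket -> illegal
(3,0): flips 1 -> legal
(3,6): flips 1 -> legal
(4,6): flips 1 -> legal
(5,1): no bracket -> illegal
(5,2): no bracket -> illegal
(5,5): flips 1 -> legal
(5,6): flips 1 -> legal
(6,0): no bracket -> illegal
(6,1): no bracket -> illegal
B mobility = 8
-- W to move --
(2,1): no bracket -> illegal
(2,3): flips 2 -> legal
(2,4): no bracket -> illegal
(2,5): flips 1 -> legal
(2,6): no bracket -> illegal
(3,6): flips 4 -> legal
(4,6): no bracket -> illegal
(5,1): no bracket -> illegal
(5,2): flips 2 -> legal
(5,5): flips 2 -> legal
(6,2): no bracket -> illegal
(6,3): flips 1 -> legal
(6,4): flips 2 -> legal
(6,5): no bracket -> illegal
W mobility = 7

Answer: B=8 W=7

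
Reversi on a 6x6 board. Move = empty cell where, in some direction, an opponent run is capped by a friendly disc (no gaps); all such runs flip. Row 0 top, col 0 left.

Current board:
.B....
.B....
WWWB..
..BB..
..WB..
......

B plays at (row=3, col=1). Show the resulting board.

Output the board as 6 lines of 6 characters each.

Answer: .B....
.B....
WBWB..
.BBB..
..WB..
......

Derivation:
Place B at (3,1); scan 8 dirs for brackets.
Dir NW: opp run (2,0), next=edge -> no flip
Dir N: opp run (2,1) capped by B -> flip
Dir NE: opp run (2,2), next='.' -> no flip
Dir W: first cell '.' (not opp) -> no flip
Dir E: first cell 'B' (not opp) -> no flip
Dir SW: first cell '.' (not opp) -> no flip
Dir S: first cell '.' (not opp) -> no flip
Dir SE: opp run (4,2), next='.' -> no flip
All flips: (2,1)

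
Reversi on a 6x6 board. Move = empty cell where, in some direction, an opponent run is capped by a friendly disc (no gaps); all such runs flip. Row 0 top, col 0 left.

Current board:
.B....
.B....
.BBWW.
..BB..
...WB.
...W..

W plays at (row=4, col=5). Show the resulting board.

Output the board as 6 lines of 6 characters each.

Place W at (4,5); scan 8 dirs for brackets.
Dir NW: first cell '.' (not opp) -> no flip
Dir N: first cell '.' (not opp) -> no flip
Dir NE: edge -> no flip
Dir W: opp run (4,4) capped by W -> flip
Dir E: edge -> no flip
Dir SW: first cell '.' (not opp) -> no flip
Dir S: first cell '.' (not opp) -> no flip
Dir SE: edge -> no flip
All flips: (4,4)

Answer: .B....
.B....
.BBWW.
..BB..
...WWW
...W..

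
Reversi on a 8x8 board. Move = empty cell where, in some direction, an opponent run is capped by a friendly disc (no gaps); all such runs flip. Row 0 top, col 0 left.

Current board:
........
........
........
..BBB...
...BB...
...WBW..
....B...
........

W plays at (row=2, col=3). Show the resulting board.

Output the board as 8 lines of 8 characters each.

Place W at (2,3); scan 8 dirs for brackets.
Dir NW: first cell '.' (not opp) -> no flip
Dir N: first cell '.' (not opp) -> no flip
Dir NE: first cell '.' (not opp) -> no flip
Dir W: first cell '.' (not opp) -> no flip
Dir E: first cell '.' (not opp) -> no flip
Dir SW: opp run (3,2), next='.' -> no flip
Dir S: opp run (3,3) (4,3) capped by W -> flip
Dir SE: opp run (3,4), next='.' -> no flip
All flips: (3,3) (4,3)

Answer: ........
........
...W....
..BWB...
...WB...
...WBW..
....B...
........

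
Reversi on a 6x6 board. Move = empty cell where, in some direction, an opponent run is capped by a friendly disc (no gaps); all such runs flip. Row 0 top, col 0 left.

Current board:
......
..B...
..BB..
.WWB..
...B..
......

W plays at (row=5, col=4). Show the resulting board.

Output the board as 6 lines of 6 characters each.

Answer: ......
..B...
..BB..
.WWB..
...W..
....W.

Derivation:
Place W at (5,4); scan 8 dirs for brackets.
Dir NW: opp run (4,3) capped by W -> flip
Dir N: first cell '.' (not opp) -> no flip
Dir NE: first cell '.' (not opp) -> no flip
Dir W: first cell '.' (not opp) -> no flip
Dir E: first cell '.' (not opp) -> no flip
Dir SW: edge -> no flip
Dir S: edge -> no flip
Dir SE: edge -> no flip
All flips: (4,3)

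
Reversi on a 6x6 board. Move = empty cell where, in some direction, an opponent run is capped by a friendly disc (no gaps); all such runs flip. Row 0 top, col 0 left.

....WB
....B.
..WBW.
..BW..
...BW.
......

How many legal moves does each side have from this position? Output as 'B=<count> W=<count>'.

Answer: B=6 W=4

Derivation:
-- B to move --
(0,3): flips 1 -> legal
(1,1): no bracket -> illegal
(1,2): flips 1 -> legal
(1,3): no bracket -> illegal
(1,5): no bracket -> illegal
(2,1): flips 1 -> legal
(2,5): flips 1 -> legal
(3,1): no bracket -> illegal
(3,4): flips 2 -> legal
(3,5): no bracket -> illegal
(4,2): no bracket -> illegal
(4,5): flips 1 -> legal
(5,3): no bracket -> illegal
(5,4): no bracket -> illegal
(5,5): no bracket -> illegal
B mobility = 6
-- W to move --
(0,3): no bracket -> illegal
(1,2): no bracket -> illegal
(1,3): flips 1 -> legal
(1,5): no bracket -> illegal
(2,1): no bracket -> illegal
(2,5): no bracket -> illegal
(3,1): flips 1 -> legal
(3,4): no bracket -> illegal
(4,1): no bracket -> illegal
(4,2): flips 2 -> legal
(5,2): no bracket -> illegal
(5,3): flips 1 -> legal
(5,4): no bracket -> illegal
W mobility = 4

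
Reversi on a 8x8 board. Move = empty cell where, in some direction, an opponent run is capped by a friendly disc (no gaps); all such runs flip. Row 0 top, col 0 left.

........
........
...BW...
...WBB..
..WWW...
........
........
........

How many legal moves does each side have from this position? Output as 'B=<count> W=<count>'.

Answer: B=7 W=6

Derivation:
-- B to move --
(1,3): flips 1 -> legal
(1,4): flips 1 -> legal
(1,5): no bracket -> illegal
(2,2): no bracket -> illegal
(2,5): flips 1 -> legal
(3,1): no bracket -> illegal
(3,2): flips 1 -> legal
(4,1): no bracket -> illegal
(4,5): no bracket -> illegal
(5,1): no bracket -> illegal
(5,2): flips 1 -> legal
(5,3): flips 3 -> legal
(5,4): flips 1 -> legal
(5,5): no bracket -> illegal
B mobility = 7
-- W to move --
(1,2): no bracket -> illegal
(1,3): flips 1 -> legal
(1,4): no bracket -> illegal
(2,2): flips 1 -> legal
(2,5): flips 1 -> legal
(2,6): flips 1 -> legal
(3,2): no bracket -> illegal
(3,6): flips 2 -> legal
(4,5): no bracket -> illegal
(4,6): flips 1 -> legal
W mobility = 6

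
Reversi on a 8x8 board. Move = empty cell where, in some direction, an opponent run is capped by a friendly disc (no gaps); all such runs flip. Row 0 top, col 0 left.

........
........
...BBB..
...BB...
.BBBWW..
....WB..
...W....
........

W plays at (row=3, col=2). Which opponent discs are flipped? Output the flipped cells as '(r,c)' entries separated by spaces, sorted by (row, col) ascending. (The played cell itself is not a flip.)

Answer: (4,3)

Derivation:
Dir NW: first cell '.' (not opp) -> no flip
Dir N: first cell '.' (not opp) -> no flip
Dir NE: opp run (2,3), next='.' -> no flip
Dir W: first cell '.' (not opp) -> no flip
Dir E: opp run (3,3) (3,4), next='.' -> no flip
Dir SW: opp run (4,1), next='.' -> no flip
Dir S: opp run (4,2), next='.' -> no flip
Dir SE: opp run (4,3) capped by W -> flip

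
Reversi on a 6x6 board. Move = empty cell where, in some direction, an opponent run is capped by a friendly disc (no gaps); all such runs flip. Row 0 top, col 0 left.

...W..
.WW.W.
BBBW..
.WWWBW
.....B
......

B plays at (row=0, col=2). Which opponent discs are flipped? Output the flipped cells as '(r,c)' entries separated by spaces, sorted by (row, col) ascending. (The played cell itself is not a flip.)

Dir NW: edge -> no flip
Dir N: edge -> no flip
Dir NE: edge -> no flip
Dir W: first cell '.' (not opp) -> no flip
Dir E: opp run (0,3), next='.' -> no flip
Dir SW: opp run (1,1) capped by B -> flip
Dir S: opp run (1,2) capped by B -> flip
Dir SE: first cell '.' (not opp) -> no flip

Answer: (1,1) (1,2)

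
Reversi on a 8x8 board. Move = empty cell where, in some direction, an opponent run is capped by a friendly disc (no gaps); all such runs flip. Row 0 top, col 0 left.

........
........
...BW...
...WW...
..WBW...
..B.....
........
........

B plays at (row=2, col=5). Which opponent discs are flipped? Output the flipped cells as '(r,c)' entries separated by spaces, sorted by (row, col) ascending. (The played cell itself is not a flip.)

Answer: (2,4) (3,4)

Derivation:
Dir NW: first cell '.' (not opp) -> no flip
Dir N: first cell '.' (not opp) -> no flip
Dir NE: first cell '.' (not opp) -> no flip
Dir W: opp run (2,4) capped by B -> flip
Dir E: first cell '.' (not opp) -> no flip
Dir SW: opp run (3,4) capped by B -> flip
Dir S: first cell '.' (not opp) -> no flip
Dir SE: first cell '.' (not opp) -> no flip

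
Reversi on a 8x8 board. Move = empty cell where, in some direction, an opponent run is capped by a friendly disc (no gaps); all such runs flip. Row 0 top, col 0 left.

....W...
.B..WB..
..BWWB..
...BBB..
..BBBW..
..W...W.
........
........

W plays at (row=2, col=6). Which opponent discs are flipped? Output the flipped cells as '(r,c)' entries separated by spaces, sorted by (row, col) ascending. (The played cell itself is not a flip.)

Answer: (1,5) (2,5)

Derivation:
Dir NW: opp run (1,5) capped by W -> flip
Dir N: first cell '.' (not opp) -> no flip
Dir NE: first cell '.' (not opp) -> no flip
Dir W: opp run (2,5) capped by W -> flip
Dir E: first cell '.' (not opp) -> no flip
Dir SW: opp run (3,5) (4,4), next='.' -> no flip
Dir S: first cell '.' (not opp) -> no flip
Dir SE: first cell '.' (not opp) -> no flip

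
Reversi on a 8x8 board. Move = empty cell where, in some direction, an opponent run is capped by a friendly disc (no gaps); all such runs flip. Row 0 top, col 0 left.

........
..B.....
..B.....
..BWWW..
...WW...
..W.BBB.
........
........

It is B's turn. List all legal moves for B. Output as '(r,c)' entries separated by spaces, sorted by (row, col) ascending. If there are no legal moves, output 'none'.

Answer: (2,4) (3,6)

Derivation:
(2,3): no bracket -> illegal
(2,4): flips 2 -> legal
(2,5): no bracket -> illegal
(2,6): no bracket -> illegal
(3,6): flips 3 -> legal
(4,1): no bracket -> illegal
(4,2): no bracket -> illegal
(4,5): no bracket -> illegal
(4,6): no bracket -> illegal
(5,1): no bracket -> illegal
(5,3): no bracket -> illegal
(6,1): no bracket -> illegal
(6,2): no bracket -> illegal
(6,3): no bracket -> illegal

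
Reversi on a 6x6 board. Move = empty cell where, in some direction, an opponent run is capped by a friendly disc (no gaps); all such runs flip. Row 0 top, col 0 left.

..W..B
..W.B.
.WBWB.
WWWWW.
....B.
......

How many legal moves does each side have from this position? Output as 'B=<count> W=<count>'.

Answer: B=4 W=7

Derivation:
-- B to move --
(0,1): no bracket -> illegal
(0,3): no bracket -> illegal
(1,0): no bracket -> illegal
(1,1): no bracket -> illegal
(1,3): no bracket -> illegal
(2,0): flips 1 -> legal
(2,5): no bracket -> illegal
(3,5): no bracket -> illegal
(4,0): flips 1 -> legal
(4,1): flips 2 -> legal
(4,2): flips 2 -> legal
(4,3): no bracket -> illegal
(4,5): no bracket -> illegal
B mobility = 4
-- W to move --
(0,3): no bracket -> illegal
(0,4): flips 2 -> legal
(1,1): flips 1 -> legal
(1,3): flips 1 -> legal
(1,5): flips 1 -> legal
(2,5): flips 1 -> legal
(3,5): no bracket -> illegal
(4,3): no bracket -> illegal
(4,5): no bracket -> illegal
(5,3): no bracket -> illegal
(5,4): flips 1 -> legal
(5,5): flips 1 -> legal
W mobility = 7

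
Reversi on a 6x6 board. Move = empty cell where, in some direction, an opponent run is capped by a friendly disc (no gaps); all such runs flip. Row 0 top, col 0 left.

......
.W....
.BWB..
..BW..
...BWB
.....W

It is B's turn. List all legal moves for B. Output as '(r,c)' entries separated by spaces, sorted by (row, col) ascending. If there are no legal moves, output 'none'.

(0,0): no bracket -> illegal
(0,1): flips 1 -> legal
(0,2): no bracket -> illegal
(1,0): no bracket -> illegal
(1,2): flips 1 -> legal
(1,3): no bracket -> illegal
(2,0): no bracket -> illegal
(2,4): no bracket -> illegal
(3,1): no bracket -> illegal
(3,4): flips 1 -> legal
(3,5): no bracket -> illegal
(4,2): no bracket -> illegal
(5,3): no bracket -> illegal
(5,4): no bracket -> illegal

Answer: (0,1) (1,2) (3,4)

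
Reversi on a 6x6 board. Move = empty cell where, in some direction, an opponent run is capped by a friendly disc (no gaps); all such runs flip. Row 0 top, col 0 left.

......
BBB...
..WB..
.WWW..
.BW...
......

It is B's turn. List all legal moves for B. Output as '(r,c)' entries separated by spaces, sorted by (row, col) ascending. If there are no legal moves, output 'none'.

Answer: (2,1) (4,3) (4,4) (5,2)

Derivation:
(1,3): no bracket -> illegal
(2,0): no bracket -> illegal
(2,1): flips 2 -> legal
(2,4): no bracket -> illegal
(3,0): no bracket -> illegal
(3,4): no bracket -> illegal
(4,0): no bracket -> illegal
(4,3): flips 2 -> legal
(4,4): flips 2 -> legal
(5,1): no bracket -> illegal
(5,2): flips 3 -> legal
(5,3): no bracket -> illegal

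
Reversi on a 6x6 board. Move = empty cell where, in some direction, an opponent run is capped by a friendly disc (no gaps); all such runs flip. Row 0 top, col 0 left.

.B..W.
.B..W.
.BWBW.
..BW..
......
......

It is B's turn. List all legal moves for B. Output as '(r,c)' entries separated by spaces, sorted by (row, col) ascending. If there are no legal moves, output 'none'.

Answer: (0,5) (1,2) (2,5) (3,4) (4,3) (4,4)

Derivation:
(0,3): no bracket -> illegal
(0,5): flips 1 -> legal
(1,2): flips 1 -> legal
(1,3): no bracket -> illegal
(1,5): no bracket -> illegal
(2,5): flips 1 -> legal
(3,1): no bracket -> illegal
(3,4): flips 1 -> legal
(3,5): no bracket -> illegal
(4,2): no bracket -> illegal
(4,3): flips 1 -> legal
(4,4): flips 2 -> legal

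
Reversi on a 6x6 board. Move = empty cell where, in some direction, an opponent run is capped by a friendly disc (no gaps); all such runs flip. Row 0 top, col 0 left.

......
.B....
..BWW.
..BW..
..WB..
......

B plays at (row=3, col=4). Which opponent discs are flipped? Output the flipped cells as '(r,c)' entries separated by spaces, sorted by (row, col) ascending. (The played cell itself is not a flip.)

Answer: (3,3)

Derivation:
Dir NW: opp run (2,3), next='.' -> no flip
Dir N: opp run (2,4), next='.' -> no flip
Dir NE: first cell '.' (not opp) -> no flip
Dir W: opp run (3,3) capped by B -> flip
Dir E: first cell '.' (not opp) -> no flip
Dir SW: first cell 'B' (not opp) -> no flip
Dir S: first cell '.' (not opp) -> no flip
Dir SE: first cell '.' (not opp) -> no flip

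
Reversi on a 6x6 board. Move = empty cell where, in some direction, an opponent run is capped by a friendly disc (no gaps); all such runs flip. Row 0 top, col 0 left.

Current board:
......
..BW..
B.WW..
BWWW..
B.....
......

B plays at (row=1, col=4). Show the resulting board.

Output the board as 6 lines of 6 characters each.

Answer: ......
..BBB.
B.WW..
BWWW..
B.....
......

Derivation:
Place B at (1,4); scan 8 dirs for brackets.
Dir NW: first cell '.' (not opp) -> no flip
Dir N: first cell '.' (not opp) -> no flip
Dir NE: first cell '.' (not opp) -> no flip
Dir W: opp run (1,3) capped by B -> flip
Dir E: first cell '.' (not opp) -> no flip
Dir SW: opp run (2,3) (3,2), next='.' -> no flip
Dir S: first cell '.' (not opp) -> no flip
Dir SE: first cell '.' (not opp) -> no flip
All flips: (1,3)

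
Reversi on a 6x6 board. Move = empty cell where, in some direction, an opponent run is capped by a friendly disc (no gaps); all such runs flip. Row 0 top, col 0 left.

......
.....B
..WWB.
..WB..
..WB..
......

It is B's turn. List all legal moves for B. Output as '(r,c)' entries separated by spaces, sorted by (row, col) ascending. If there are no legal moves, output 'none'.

(1,1): flips 1 -> legal
(1,2): no bracket -> illegal
(1,3): flips 1 -> legal
(1,4): no bracket -> illegal
(2,1): flips 3 -> legal
(3,1): flips 1 -> legal
(3,4): no bracket -> illegal
(4,1): flips 1 -> legal
(5,1): flips 1 -> legal
(5,2): no bracket -> illegal
(5,3): no bracket -> illegal

Answer: (1,1) (1,3) (2,1) (3,1) (4,1) (5,1)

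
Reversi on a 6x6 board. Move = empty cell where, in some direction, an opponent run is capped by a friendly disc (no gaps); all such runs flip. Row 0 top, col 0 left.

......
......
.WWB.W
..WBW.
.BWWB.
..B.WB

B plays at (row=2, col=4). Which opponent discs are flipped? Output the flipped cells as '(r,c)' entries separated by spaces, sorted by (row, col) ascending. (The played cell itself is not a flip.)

Answer: (3,4)

Derivation:
Dir NW: first cell '.' (not opp) -> no flip
Dir N: first cell '.' (not opp) -> no flip
Dir NE: first cell '.' (not opp) -> no flip
Dir W: first cell 'B' (not opp) -> no flip
Dir E: opp run (2,5), next=edge -> no flip
Dir SW: first cell 'B' (not opp) -> no flip
Dir S: opp run (3,4) capped by B -> flip
Dir SE: first cell '.' (not opp) -> no flip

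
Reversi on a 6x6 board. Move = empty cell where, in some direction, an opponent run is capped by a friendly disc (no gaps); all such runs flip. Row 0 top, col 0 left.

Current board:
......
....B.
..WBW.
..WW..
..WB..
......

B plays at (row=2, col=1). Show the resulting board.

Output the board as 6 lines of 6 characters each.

Place B at (2,1); scan 8 dirs for brackets.
Dir NW: first cell '.' (not opp) -> no flip
Dir N: first cell '.' (not opp) -> no flip
Dir NE: first cell '.' (not opp) -> no flip
Dir W: first cell '.' (not opp) -> no flip
Dir E: opp run (2,2) capped by B -> flip
Dir SW: first cell '.' (not opp) -> no flip
Dir S: first cell '.' (not opp) -> no flip
Dir SE: opp run (3,2) capped by B -> flip
All flips: (2,2) (3,2)

Answer: ......
....B.
.BBBW.
..BW..
..WB..
......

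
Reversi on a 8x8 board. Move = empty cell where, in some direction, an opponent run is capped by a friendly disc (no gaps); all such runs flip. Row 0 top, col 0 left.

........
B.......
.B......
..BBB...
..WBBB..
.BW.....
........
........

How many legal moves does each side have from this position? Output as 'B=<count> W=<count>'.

-- B to move --
(3,1): no bracket -> illegal
(4,1): flips 1 -> legal
(5,3): flips 1 -> legal
(6,1): flips 1 -> legal
(6,2): flips 2 -> legal
(6,3): no bracket -> illegal
B mobility = 4
-- W to move --
(0,0): no bracket -> illegal
(0,1): no bracket -> illegal
(1,1): no bracket -> illegal
(1,2): no bracket -> illegal
(2,0): no bracket -> illegal
(2,2): flips 1 -> legal
(2,3): no bracket -> illegal
(2,4): flips 1 -> legal
(2,5): flips 2 -> legal
(3,0): no bracket -> illegal
(3,1): no bracket -> illegal
(3,5): no bracket -> illegal
(3,6): no bracket -> illegal
(4,0): no bracket -> illegal
(4,1): no bracket -> illegal
(4,6): flips 3 -> legal
(5,0): flips 1 -> legal
(5,3): no bracket -> illegal
(5,4): no bracket -> illegal
(5,5): no bracket -> illegal
(5,6): no bracket -> illegal
(6,0): flips 1 -> legal
(6,1): no bracket -> illegal
(6,2): no bracket -> illegal
W mobility = 6

Answer: B=4 W=6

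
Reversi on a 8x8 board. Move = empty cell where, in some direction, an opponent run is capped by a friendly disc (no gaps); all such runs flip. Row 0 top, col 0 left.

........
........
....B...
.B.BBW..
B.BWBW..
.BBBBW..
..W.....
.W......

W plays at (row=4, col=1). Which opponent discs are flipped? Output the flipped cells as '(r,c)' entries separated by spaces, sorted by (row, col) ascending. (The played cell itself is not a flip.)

Answer: (4,2)

Derivation:
Dir NW: first cell '.' (not opp) -> no flip
Dir N: opp run (3,1), next='.' -> no flip
Dir NE: first cell '.' (not opp) -> no flip
Dir W: opp run (4,0), next=edge -> no flip
Dir E: opp run (4,2) capped by W -> flip
Dir SW: first cell '.' (not opp) -> no flip
Dir S: opp run (5,1), next='.' -> no flip
Dir SE: opp run (5,2), next='.' -> no flip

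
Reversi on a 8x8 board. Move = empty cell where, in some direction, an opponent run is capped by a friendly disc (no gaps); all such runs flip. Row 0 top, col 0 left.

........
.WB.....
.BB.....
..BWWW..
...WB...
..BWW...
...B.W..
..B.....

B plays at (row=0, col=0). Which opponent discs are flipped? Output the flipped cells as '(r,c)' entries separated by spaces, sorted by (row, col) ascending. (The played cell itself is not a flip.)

Dir NW: edge -> no flip
Dir N: edge -> no flip
Dir NE: edge -> no flip
Dir W: edge -> no flip
Dir E: first cell '.' (not opp) -> no flip
Dir SW: edge -> no flip
Dir S: first cell '.' (not opp) -> no flip
Dir SE: opp run (1,1) capped by B -> flip

Answer: (1,1)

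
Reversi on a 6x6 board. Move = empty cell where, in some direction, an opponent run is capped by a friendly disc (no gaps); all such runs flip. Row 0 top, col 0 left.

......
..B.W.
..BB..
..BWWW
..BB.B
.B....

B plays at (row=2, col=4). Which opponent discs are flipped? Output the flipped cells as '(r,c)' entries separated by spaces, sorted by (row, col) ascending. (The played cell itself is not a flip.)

Dir NW: first cell '.' (not opp) -> no flip
Dir N: opp run (1,4), next='.' -> no flip
Dir NE: first cell '.' (not opp) -> no flip
Dir W: first cell 'B' (not opp) -> no flip
Dir E: first cell '.' (not opp) -> no flip
Dir SW: opp run (3,3) capped by B -> flip
Dir S: opp run (3,4), next='.' -> no flip
Dir SE: opp run (3,5), next=edge -> no flip

Answer: (3,3)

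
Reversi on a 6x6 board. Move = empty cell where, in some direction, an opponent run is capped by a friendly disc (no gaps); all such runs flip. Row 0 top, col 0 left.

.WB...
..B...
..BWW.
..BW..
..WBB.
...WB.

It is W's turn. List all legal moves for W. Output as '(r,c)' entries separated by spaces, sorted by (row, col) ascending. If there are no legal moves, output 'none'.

Answer: (0,3) (1,1) (2,1) (3,1) (3,5) (4,1) (4,5) (5,5)

Derivation:
(0,3): flips 1 -> legal
(1,1): flips 1 -> legal
(1,3): no bracket -> illegal
(2,1): flips 1 -> legal
(3,1): flips 1 -> legal
(3,4): no bracket -> illegal
(3,5): flips 1 -> legal
(4,1): flips 1 -> legal
(4,5): flips 2 -> legal
(5,2): no bracket -> illegal
(5,5): flips 2 -> legal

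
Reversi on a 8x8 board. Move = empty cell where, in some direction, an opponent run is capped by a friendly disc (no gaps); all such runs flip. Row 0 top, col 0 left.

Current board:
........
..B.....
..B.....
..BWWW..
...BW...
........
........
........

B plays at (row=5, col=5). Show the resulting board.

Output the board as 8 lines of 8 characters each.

Place B at (5,5); scan 8 dirs for brackets.
Dir NW: opp run (4,4) (3,3) capped by B -> flip
Dir N: first cell '.' (not opp) -> no flip
Dir NE: first cell '.' (not opp) -> no flip
Dir W: first cell '.' (not opp) -> no flip
Dir E: first cell '.' (not opp) -> no flip
Dir SW: first cell '.' (not opp) -> no flip
Dir S: first cell '.' (not opp) -> no flip
Dir SE: first cell '.' (not opp) -> no flip
All flips: (3,3) (4,4)

Answer: ........
..B.....
..B.....
..BBWW..
...BB...
.....B..
........
........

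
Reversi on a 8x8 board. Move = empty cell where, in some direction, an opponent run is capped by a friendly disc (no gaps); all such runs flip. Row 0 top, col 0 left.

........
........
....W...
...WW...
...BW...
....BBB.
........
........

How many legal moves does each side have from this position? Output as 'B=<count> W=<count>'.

-- B to move --
(1,3): no bracket -> illegal
(1,4): flips 3 -> legal
(1,5): no bracket -> illegal
(2,2): flips 2 -> legal
(2,3): flips 1 -> legal
(2,5): flips 1 -> legal
(3,2): no bracket -> illegal
(3,5): no bracket -> illegal
(4,2): no bracket -> illegal
(4,5): flips 1 -> legal
(5,3): no bracket -> illegal
B mobility = 5
-- W to move --
(3,2): no bracket -> illegal
(4,2): flips 1 -> legal
(4,5): no bracket -> illegal
(4,6): no bracket -> illegal
(4,7): no bracket -> illegal
(5,2): flips 1 -> legal
(5,3): flips 1 -> legal
(5,7): no bracket -> illegal
(6,3): no bracket -> illegal
(6,4): flips 1 -> legal
(6,5): no bracket -> illegal
(6,6): flips 1 -> legal
(6,7): no bracket -> illegal
W mobility = 5

Answer: B=5 W=5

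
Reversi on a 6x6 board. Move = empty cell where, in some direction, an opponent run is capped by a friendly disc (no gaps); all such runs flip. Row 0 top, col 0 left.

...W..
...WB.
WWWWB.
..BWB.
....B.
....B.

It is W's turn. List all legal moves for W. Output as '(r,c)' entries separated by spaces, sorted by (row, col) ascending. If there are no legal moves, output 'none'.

Answer: (0,5) (1,5) (2,5) (3,1) (3,5) (4,1) (4,2) (4,3) (4,5) (5,5)

Derivation:
(0,4): no bracket -> illegal
(0,5): flips 1 -> legal
(1,5): flips 2 -> legal
(2,5): flips 2 -> legal
(3,1): flips 1 -> legal
(3,5): flips 2 -> legal
(4,1): flips 1 -> legal
(4,2): flips 1 -> legal
(4,3): flips 1 -> legal
(4,5): flips 1 -> legal
(5,3): no bracket -> illegal
(5,5): flips 1 -> legal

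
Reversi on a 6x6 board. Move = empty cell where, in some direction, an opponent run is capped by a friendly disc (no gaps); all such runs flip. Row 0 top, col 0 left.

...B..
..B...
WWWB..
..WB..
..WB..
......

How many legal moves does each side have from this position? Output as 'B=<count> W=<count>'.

-- B to move --
(1,0): flips 2 -> legal
(1,1): flips 1 -> legal
(1,3): no bracket -> illegal
(3,0): flips 1 -> legal
(3,1): flips 1 -> legal
(4,1): flips 2 -> legal
(5,1): flips 1 -> legal
(5,2): flips 3 -> legal
(5,3): no bracket -> illegal
B mobility = 7
-- W to move --
(0,1): no bracket -> illegal
(0,2): flips 1 -> legal
(0,4): no bracket -> illegal
(1,1): no bracket -> illegal
(1,3): no bracket -> illegal
(1,4): flips 1 -> legal
(2,4): flips 2 -> legal
(3,4): flips 1 -> legal
(4,4): flips 2 -> legal
(5,2): no bracket -> illegal
(5,3): no bracket -> illegal
(5,4): flips 1 -> legal
W mobility = 6

Answer: B=7 W=6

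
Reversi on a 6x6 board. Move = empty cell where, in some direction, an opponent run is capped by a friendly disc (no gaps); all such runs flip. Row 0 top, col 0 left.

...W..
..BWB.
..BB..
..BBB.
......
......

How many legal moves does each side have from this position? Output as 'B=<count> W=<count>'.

-- B to move --
(0,2): no bracket -> illegal
(0,4): flips 1 -> legal
(2,4): no bracket -> illegal
B mobility = 1
-- W to move --
(0,1): no bracket -> illegal
(0,2): no bracket -> illegal
(0,4): no bracket -> illegal
(0,5): no bracket -> illegal
(1,1): flips 1 -> legal
(1,5): flips 1 -> legal
(2,1): flips 1 -> legal
(2,4): no bracket -> illegal
(2,5): flips 1 -> legal
(3,1): flips 1 -> legal
(3,5): no bracket -> illegal
(4,1): no bracket -> illegal
(4,2): no bracket -> illegal
(4,3): flips 2 -> legal
(4,4): no bracket -> illegal
(4,5): no bracket -> illegal
W mobility = 6

Answer: B=1 W=6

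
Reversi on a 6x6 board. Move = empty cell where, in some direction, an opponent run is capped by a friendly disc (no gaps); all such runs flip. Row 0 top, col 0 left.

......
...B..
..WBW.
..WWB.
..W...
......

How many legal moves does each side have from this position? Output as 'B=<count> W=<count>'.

-- B to move --
(1,1): no bracket -> illegal
(1,2): no bracket -> illegal
(1,4): flips 1 -> legal
(1,5): no bracket -> illegal
(2,1): flips 1 -> legal
(2,5): flips 1 -> legal
(3,1): flips 3 -> legal
(3,5): flips 1 -> legal
(4,1): flips 1 -> legal
(4,3): flips 1 -> legal
(4,4): no bracket -> illegal
(5,1): no bracket -> illegal
(5,2): no bracket -> illegal
(5,3): no bracket -> illegal
B mobility = 7
-- W to move --
(0,2): flips 1 -> legal
(0,3): flips 2 -> legal
(0,4): flips 1 -> legal
(1,2): no bracket -> illegal
(1,4): flips 1 -> legal
(2,5): no bracket -> illegal
(3,5): flips 1 -> legal
(4,3): no bracket -> illegal
(4,4): flips 1 -> legal
(4,5): no bracket -> illegal
W mobility = 6

Answer: B=7 W=6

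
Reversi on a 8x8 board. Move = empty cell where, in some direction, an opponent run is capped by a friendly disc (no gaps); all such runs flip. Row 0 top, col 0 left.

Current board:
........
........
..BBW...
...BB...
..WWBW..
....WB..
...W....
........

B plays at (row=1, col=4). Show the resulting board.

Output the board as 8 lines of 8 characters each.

Answer: ........
....B...
..BBB...
...BB...
..WWBW..
....WB..
...W....
........

Derivation:
Place B at (1,4); scan 8 dirs for brackets.
Dir NW: first cell '.' (not opp) -> no flip
Dir N: first cell '.' (not opp) -> no flip
Dir NE: first cell '.' (not opp) -> no flip
Dir W: first cell '.' (not opp) -> no flip
Dir E: first cell '.' (not opp) -> no flip
Dir SW: first cell 'B' (not opp) -> no flip
Dir S: opp run (2,4) capped by B -> flip
Dir SE: first cell '.' (not opp) -> no flip
All flips: (2,4)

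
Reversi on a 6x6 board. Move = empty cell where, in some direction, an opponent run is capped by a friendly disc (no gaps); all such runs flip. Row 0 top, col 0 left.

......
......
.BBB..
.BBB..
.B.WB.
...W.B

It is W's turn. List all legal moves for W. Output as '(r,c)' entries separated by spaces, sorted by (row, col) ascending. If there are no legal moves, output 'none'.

(1,0): flips 2 -> legal
(1,1): no bracket -> illegal
(1,2): no bracket -> illegal
(1,3): flips 2 -> legal
(1,4): no bracket -> illegal
(2,0): no bracket -> illegal
(2,4): no bracket -> illegal
(3,0): no bracket -> illegal
(3,4): no bracket -> illegal
(3,5): flips 1 -> legal
(4,0): no bracket -> illegal
(4,2): no bracket -> illegal
(4,5): flips 1 -> legal
(5,0): no bracket -> illegal
(5,1): no bracket -> illegal
(5,2): no bracket -> illegal
(5,4): no bracket -> illegal

Answer: (1,0) (1,3) (3,5) (4,5)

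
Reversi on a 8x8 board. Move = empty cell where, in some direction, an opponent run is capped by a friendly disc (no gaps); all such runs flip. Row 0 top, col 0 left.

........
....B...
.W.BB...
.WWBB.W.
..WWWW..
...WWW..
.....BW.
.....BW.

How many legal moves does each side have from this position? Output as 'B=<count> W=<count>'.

Answer: B=12 W=10

Derivation:
-- B to move --
(1,0): flips 4 -> legal
(1,1): no bracket -> illegal
(1,2): no bracket -> illegal
(2,0): no bracket -> illegal
(2,2): no bracket -> illegal
(2,5): no bracket -> illegal
(2,6): no bracket -> illegal
(2,7): no bracket -> illegal
(3,0): flips 2 -> legal
(3,5): flips 2 -> legal
(3,7): no bracket -> illegal
(4,0): no bracket -> illegal
(4,1): flips 1 -> legal
(4,6): no bracket -> illegal
(4,7): no bracket -> illegal
(5,1): flips 1 -> legal
(5,2): flips 1 -> legal
(5,6): flips 1 -> legal
(5,7): flips 1 -> legal
(6,2): no bracket -> illegal
(6,3): flips 2 -> legal
(6,4): flips 2 -> legal
(6,7): flips 1 -> legal
(7,7): flips 4 -> legal
B mobility = 12
-- W to move --
(0,3): no bracket -> illegal
(0,4): flips 3 -> legal
(0,5): flips 2 -> legal
(1,2): flips 2 -> legal
(1,3): flips 2 -> legal
(1,5): flips 2 -> legal
(2,2): flips 1 -> legal
(2,5): flips 1 -> legal
(3,5): flips 2 -> legal
(5,6): no bracket -> illegal
(6,4): flips 1 -> legal
(7,4): flips 1 -> legal
W mobility = 10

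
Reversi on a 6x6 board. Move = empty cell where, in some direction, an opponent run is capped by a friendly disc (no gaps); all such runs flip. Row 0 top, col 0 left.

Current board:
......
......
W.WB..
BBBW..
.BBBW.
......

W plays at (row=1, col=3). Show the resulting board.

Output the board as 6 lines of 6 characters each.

Place W at (1,3); scan 8 dirs for brackets.
Dir NW: first cell '.' (not opp) -> no flip
Dir N: first cell '.' (not opp) -> no flip
Dir NE: first cell '.' (not opp) -> no flip
Dir W: first cell '.' (not opp) -> no flip
Dir E: first cell '.' (not opp) -> no flip
Dir SW: first cell 'W' (not opp) -> no flip
Dir S: opp run (2,3) capped by W -> flip
Dir SE: first cell '.' (not opp) -> no flip
All flips: (2,3)

Answer: ......
...W..
W.WW..
BBBW..
.BBBW.
......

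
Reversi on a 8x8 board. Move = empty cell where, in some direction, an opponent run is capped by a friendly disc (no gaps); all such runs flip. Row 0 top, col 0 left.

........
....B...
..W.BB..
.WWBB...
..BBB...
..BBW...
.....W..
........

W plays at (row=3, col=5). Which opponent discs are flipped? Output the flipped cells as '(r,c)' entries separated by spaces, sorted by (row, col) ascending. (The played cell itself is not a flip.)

Answer: (3,3) (3,4)

Derivation:
Dir NW: opp run (2,4), next='.' -> no flip
Dir N: opp run (2,5), next='.' -> no flip
Dir NE: first cell '.' (not opp) -> no flip
Dir W: opp run (3,4) (3,3) capped by W -> flip
Dir E: first cell '.' (not opp) -> no flip
Dir SW: opp run (4,4) (5,3), next='.' -> no flip
Dir S: first cell '.' (not opp) -> no flip
Dir SE: first cell '.' (not opp) -> no flip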